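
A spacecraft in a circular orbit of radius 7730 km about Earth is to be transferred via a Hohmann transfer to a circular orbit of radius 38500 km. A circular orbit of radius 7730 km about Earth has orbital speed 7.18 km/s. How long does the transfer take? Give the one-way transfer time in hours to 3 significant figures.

t = 4.86 hours

From the circular-orbit relation v² = μ/r at r = 7730 km: μ = v²r = (7.18)² × 7730 = 3.98500×10^5 km³/s².
The Hohmann ellipse has a_t = (r₁ + r₂)/2 = 23115 km.
Half the transfer-orbit period gives t = π√(a_t³/μ) = 17490 s.
Converting: 17490 s ÷ 3600 s/hour = 4.86 hours.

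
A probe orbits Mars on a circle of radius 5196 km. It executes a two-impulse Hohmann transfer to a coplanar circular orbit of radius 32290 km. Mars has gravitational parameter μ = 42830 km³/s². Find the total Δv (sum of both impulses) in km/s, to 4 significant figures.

Δv = 1.443 km/s

Semi-major axis of the transfer orbit: a_t = (5196 + 32290)/2 = 18743 km.
Circular speed at r₁: v₁ = √(μ/r₁) = √(42830/5196) = 2.87104 km/s.
Transfer-orbit speed at r₁ (vis-viva): v_p = √[μ(2/r₁ − 1/a_t)] = 3.76837 km/s.
First burn Δv₁ = |v_p − v₁| = 0.8973 km/s.
At r₂, v₂ = √(μ/r₂) = 1.1517 km/s.
Transfer-orbit speed at r₂: v_a = √[μ(2/r₂ − 1/a_t)] = 0.60639 km/s.
Second burn Δv₂ = |v₂ − v_a| = 0.5453 km/s.
Δv = Δv₁ + Δv₂ = 0.8973 + 0.5453 = 1.443 km/s.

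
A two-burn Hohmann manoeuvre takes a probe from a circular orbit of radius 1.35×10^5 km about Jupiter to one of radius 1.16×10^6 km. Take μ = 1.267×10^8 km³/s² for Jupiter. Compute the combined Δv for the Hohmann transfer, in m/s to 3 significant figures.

Δv = 16000 m/s

Transfer-ellipse semi-major axis a_t = (r₁ + r₂)/2 = (1.350×10^5 + 1.160×10^6)/2 = 6.475×10^5 km.
At r₁ the circular-orbit speed is v₁ = √(μ/r₁) = 30.635 km/s.
On the transfer ellipse at r₁, v² = μ(2/r − 1/a) gives v_p = √[μ(2/r₁ − 1/a_t)] = 41.004 km/s.
First burn Δv₁ = |v_p − v₁| = 10.37 km/s.
At r₂, v₂ = √(μ/r₂) = 10.451 km/s.
Transfer-orbit speed at r₂: v_a = √[μ(2/r₂ − 1/a_t)] = 4.7721 km/s.
Second burn Δv₂ = |v₂ − v_a| = 5.679 km/s.
Δv = Δv₁ + Δv₂ = 10.37 + 5.679 = 16.05 km/s.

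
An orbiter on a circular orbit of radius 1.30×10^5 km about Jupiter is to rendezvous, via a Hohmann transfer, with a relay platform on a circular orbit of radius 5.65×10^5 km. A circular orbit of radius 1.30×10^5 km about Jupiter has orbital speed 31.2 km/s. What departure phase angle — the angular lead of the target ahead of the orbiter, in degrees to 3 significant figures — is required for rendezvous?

From the circular-orbit relation v² = μ/r at r = 1.30×10^5 km: μ = v²r = (31.2)² × 1.30×10^5 = 1.26547×10^8 km³/s².
The Hohmann ellipse has a_t = (r₁ + r₂)/2 = 3.475×10^5 km.
The half-period of the transfer ellipse is t = π√(a_t³/μ) = 57208 s.
The target's mean motion on its circular orbit is ω₂ = √(μ/r₂³) = 2.6488×10^-5 rad/s.
Angle swept by the target during transfer: ω₂·t = 1.5153 rad = 86.82°.
Arrival is 180° from departure on the ellipse, so φ = 180° − 86.82° = 93.2°.

φ = 93.2°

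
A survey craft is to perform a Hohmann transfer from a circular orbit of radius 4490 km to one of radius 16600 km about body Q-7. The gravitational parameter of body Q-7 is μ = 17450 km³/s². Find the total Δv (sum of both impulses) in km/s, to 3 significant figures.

Semi-major axis of the transfer orbit: a_t = (4490 + 16600)/2 = 10545 km.
Circular speed at r₁: v₁ = √(μ/r₁) = √(17450/4490) = 1.97140 km/s.
Transfer-orbit speed at r₁ (vis-viva): v_p = √[μ(2/r₁ − 1/a_t)] = 2.47346 km/s.
First burn Δv₁ = |v_p − v₁| = 0.50206 km/s.
Circular speed at r₂: v₂ = √(μ/r₂) = 1.025283 km/s.
Transfer-orbit speed at r₂: v_a = √[μ(2/r₂ − 1/a_t)] = 0.6690269 km/s.
Second burn Δv₂ = |v₂ − v_a| = 0.35626 km/s.
Δv = Δv₁ + Δv₂ = 0.50206 + 0.35626 = 0.8583 km/s.

Δv = 0.858 km/s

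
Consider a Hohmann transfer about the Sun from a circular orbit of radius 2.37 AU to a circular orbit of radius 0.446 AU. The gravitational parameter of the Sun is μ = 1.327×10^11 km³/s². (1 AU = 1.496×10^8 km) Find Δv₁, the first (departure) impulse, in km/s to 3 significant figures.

In km: r₁ = 2.37 × 1.496×10^8 = 3.54552×10^8 km; r₂ = 0.446 × 1.496×10^8 = 6.67216×10^7 km.
Transfer-ellipse semi-major axis a_t = (r₁ + r₂)/2 = (3.54552×10^8 + 6.67216×10^7)/2 = 2.106368×10^8 km.
Circular speed at r = 3.54552×10^8 km: v_c = √(μ/r) = 19.346 km/s.
Transfer-orbit speed at the same r (vis-viva, a = a_t): v_t = √[μ(2/r − 1/a_t)] = 10.888 km/s.
Δv₁ = |v_t − v_c| = |10.888 − 19.346| = 8.458 km/s.

Δv₁ = 8.46 km/s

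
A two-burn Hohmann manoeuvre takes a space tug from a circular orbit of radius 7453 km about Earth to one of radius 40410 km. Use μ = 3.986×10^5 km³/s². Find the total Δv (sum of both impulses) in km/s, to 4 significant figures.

Transfer-ellipse semi-major axis a_t = (r₁ + r₂)/2 = (7453 + 40410)/2 = 23931.5 km.
Circular speed at r₁: v₁ = √(μ/r₁) = √(3.986×10^5/7453) = 7.313 km/s.
On the transfer ellipse at r₁, vis-viva equation gives v_p = √[μ(2/r₁ − 1/a_t)] = 9.503 km/s.
First burn Δv₁ = |v_p − v₁| = 2.190 km/s.
Circular speed at r₂: v₂ = √(μ/r₂) = 3.141 km/s.
Transfer-orbit speed at r₂: v_a = √[μ(2/r₂ − 1/a_t)] = 1.753 km/s.
Second burn Δv₂ = |v₂ − v_a| = 1.388 km/s.
Δv = Δv₁ + Δv₂ = 2.190 + 1.388 = 3.578 km/s.

Δv = 3.578 km/s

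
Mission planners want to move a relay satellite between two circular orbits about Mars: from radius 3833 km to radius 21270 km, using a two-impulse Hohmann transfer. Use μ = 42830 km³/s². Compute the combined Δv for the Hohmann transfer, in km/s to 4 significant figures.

The Hohmann ellipse has a_t = (r₁ + r₂)/2 = 12551.5 km.
Circular speed at r₁: v₁ = √(μ/r₁) = √(42830/3833) = 3.343 km/s.
On the transfer ellipse at r₁, vis-viva equation gives v_p = √[μ(2/r₁ − 1/a_t)] = 4.352 km/s.
First burn Δv₁ = |v_p − v₁| = 1.009 km/s.
At r₂, v₂ = √(μ/r₂) = 1.41903 km/s.
Transfer-orbit speed at r₂: v_a = √[μ(2/r₂ − 1/a_t)] = 0.784173 km/s.
Second burn Δv₂ = |v₂ − v_a| = 0.6349 km/s.
Total Δv = Δv₁ + Δv₂ = 1.644 km/s.

Δv = 1.644 km/s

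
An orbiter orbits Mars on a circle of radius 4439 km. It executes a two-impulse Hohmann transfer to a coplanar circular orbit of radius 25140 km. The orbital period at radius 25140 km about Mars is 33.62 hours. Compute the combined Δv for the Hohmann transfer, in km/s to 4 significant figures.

Δv = 1.534 km/s

From Kepler's third law T² = 4π²r³/μ at r = 25140 km, T = 33.62 hours = 33.62 × 3600 s = 1.21032×10^5 s: μ = 4π²r³/T² = 42820.8 km³/s².
Transfer-ellipse semi-major axis a_t = (r₁ + r₂)/2 = (4439 + 25140)/2 = 14789.5 km.
Circular speed at r₁: v₁ = √(μ/r₁) = √(42820.8/4439) = 3.1059 km/s.
Transfer-orbit speed at r₁ (vis-viva): v_p = √[μ(2/r₁ − 1/a_t)] = 4.0494 km/s.
First burn Δv₁ = |v_p − v₁| = 0.9435 km/s.
At r₂, v₂ = √(μ/r₂) = 1.3051 km/s.
Transfer-orbit speed at r₂: v_a = √[μ(2/r₂ − 1/a_t)] = 0.71501 km/s.
Second burn Δv₂ = |v₂ − v_a| = 0.5901 km/s.
Δv = Δv₁ + Δv₂ = 0.9435 + 0.5901 = 1.534 km/s.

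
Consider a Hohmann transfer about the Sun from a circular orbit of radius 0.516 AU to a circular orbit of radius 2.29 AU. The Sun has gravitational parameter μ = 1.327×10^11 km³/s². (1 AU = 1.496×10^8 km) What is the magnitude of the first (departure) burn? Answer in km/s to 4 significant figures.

Δv₁ = 11.51 km/s

In km: r₁ = 0.516 × 1.496×10^8 = 7.71936×10^7 km; r₂ = 2.29 × 1.496×10^8 = 3.42584×10^8 km.
Transfer-ellipse semi-major axis a_t = (r₁ + r₂)/2 = (7.71936×10^7 + 3.42584×10^8)/2 = 2.098888×10^8 km.
Circular speed at r = 7.71936×10^7 km: v_c = √(μ/r) = 41.46 km/s.
Vis-viva on the transfer ellipse at r = 7.71936×10^7 km gives v_t = √[μ(2/r − 1/a_t)] = 52.97 km/s.
Δv₁ = |v_t − v_c| = |52.97 − 41.46| = 11.51 km/s.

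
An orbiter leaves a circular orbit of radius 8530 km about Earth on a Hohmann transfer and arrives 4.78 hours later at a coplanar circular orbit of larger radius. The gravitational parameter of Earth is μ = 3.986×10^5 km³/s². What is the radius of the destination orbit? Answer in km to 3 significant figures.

r₂ = 37200 km

Transfer time t = 4.78 hours = 17208 s, and t = π√(a_t³/μ).
So a_t = (μ t²/π²)^(1/3) = (3.986×10^5 × (17208)² / π²)^(1/3) = 22868 km.
Since a_t = (r₁ + r₂)/2, r₂ = 2a_t − r₁ = 2×22868 − 8530 = 37206 km.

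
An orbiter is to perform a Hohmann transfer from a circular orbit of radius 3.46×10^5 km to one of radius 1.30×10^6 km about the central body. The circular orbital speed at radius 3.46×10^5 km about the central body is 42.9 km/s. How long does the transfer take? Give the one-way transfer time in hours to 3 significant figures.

From the circular-orbit relation v² = μ/r at r = 3.46×10^5 km: μ = v²r = (42.9)² × 3.46×10^5 = 6.36782×10^8 km³/s².
Semi-major axis of the transfer orbit: a_t = (3.460×10^5 + 1.300×10^6)/2 = 8.230×10^5 km.
By Kepler's third law the transfer-orbit period is T = 2π√(a_t³/μ), so t = T/2 = 92950 s.
Converting: 92950 s ÷ 3600 s/hour = 25.8 hours.

t = 25.8 hours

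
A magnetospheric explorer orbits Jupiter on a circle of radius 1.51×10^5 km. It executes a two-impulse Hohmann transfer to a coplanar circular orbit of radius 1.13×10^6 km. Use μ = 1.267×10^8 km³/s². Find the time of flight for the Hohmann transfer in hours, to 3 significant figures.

Transfer-ellipse semi-major axis a_t = (r₁ + r₂)/2 = (1.510×10^5 + 1.130×10^6)/2 = 6.405×10^5 km.
Half the transfer-orbit period gives t = π√(a_t³/μ) = 1.4307×10^5 s.
Converting: 1.4307×10^5 s ÷ 3600 s/hour = 39.7 hours.

t = 39.7 hours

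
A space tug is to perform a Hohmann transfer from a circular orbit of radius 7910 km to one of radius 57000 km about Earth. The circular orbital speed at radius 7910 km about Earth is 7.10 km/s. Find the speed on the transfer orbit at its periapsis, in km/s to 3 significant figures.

From the circular-orbit relation v² = μ/r at r = 7910 km: μ = v²r = (7.10)² × 7910 = 3.98743×10^5 km³/s².
Semi-major axis of the transfer orbit: a_t = (7910 + 57000)/2 = 32455 km.
At periapsis, r = 7910 km.
Applying v² = μ(2/r − 1/a_t): v = 9.409 km/s.

v = 9.41 km/s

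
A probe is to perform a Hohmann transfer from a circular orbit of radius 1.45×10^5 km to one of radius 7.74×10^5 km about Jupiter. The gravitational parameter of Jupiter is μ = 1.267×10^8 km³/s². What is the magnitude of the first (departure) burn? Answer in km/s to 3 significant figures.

Δv₁ = 8.80 km/s

Semi-major axis of the transfer orbit: a_t = (1.450×10^5 + 7.740×10^5)/2 = 4.595×10^5 km.
On the circular orbit at r = 1.450×10^5 km, v_c = √(μ/r) = 29.560 km/s.
Vis-viva on the transfer ellipse at r = 1.450×10^5 km gives v_t = √[μ(2/r − 1/a_t)] = 38.365 km/s.
Δv₁ = |v_t − v_c| = |38.365 − 29.560| = 8.805 km/s.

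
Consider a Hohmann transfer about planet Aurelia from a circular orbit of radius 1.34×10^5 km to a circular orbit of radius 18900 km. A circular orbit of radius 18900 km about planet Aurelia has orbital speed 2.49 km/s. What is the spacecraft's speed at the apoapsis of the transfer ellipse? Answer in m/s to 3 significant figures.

From the circular-orbit relation v² = μ/r at r = 18900 km: μ = v²r = (2.49)² × 18900 = 1.17182×10^5 km³/s².
Transfer-ellipse semi-major axis a_t = (r₁ + r₂)/2 = (1.340×10^5 + 18900)/2 = 76450 km.
The apoapsis of the transfer ellipse is at r = 1.340×10^5 km.
From the vis-viva equation, v = √[μ(2/r − 1/a_t)] = 0.4650 km/s.

v = 465 m/s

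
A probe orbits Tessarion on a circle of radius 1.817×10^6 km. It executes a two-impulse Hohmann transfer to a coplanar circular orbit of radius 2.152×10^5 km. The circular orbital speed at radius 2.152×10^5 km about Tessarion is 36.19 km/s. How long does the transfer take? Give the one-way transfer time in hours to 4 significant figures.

From the circular-orbit relation v² = μ/r at r = 2.152×10^5 km: μ = v²r = (36.19)² × 2.152×10^5 = 2.81851×10^8 km³/s².
The Hohmann ellipse has a_t = (r₁ + r₂)/2 = 1.0161×10^6 km.
By Kepler's third law the transfer-orbit period is T = 2π√(a_t³/μ), so t = T/2 = 1.9167×10^5 s.
Converting: 1.9167×10^5 s ÷ 3600 s/hour = 53.24 hours.

t = 53.24 hours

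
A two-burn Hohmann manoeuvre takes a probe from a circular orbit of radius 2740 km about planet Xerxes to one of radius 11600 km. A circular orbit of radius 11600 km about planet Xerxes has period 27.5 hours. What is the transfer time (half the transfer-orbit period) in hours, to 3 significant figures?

t = 6.68 hours

From Kepler's third law T² = 4π²r³/μ at r = 11600 km, T = 27.5 hours = 27.5 × 3600 s = 99000 s: μ = 4π²r³/T² = 6287.29 km³/s².
The Hohmann ellipse has a_t = (r₁ + r₂)/2 = 7170 km.
By Kepler's third law the transfer-orbit period is T = 2π√(a_t³/μ), so t = T/2 = 24050 s.
Converting: 24050 s ÷ 3600 s/hour = 6.68 hours.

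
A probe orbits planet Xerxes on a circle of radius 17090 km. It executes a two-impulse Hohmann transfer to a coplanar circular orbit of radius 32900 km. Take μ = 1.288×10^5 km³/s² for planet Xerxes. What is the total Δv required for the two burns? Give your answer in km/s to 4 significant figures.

Semi-major axis of the transfer orbit: a_t = (17090 + 32900)/2 = 24995 km.
At r₁ the circular-orbit speed is v₁ = √(μ/r₁) = 2.74528 km/s.
Transfer-orbit speed at r₁ (v² = μ(2/r − 1/a)): v_p = √[μ(2/r₁ − 1/a_t)] = 3.14962 km/s.
First burn Δv₁ = |v_p − v₁| = 0.40434 km/s.
Circular speed at r₂: v₂ = √(μ/r₂) = 1.97861 km/s.
Transfer-orbit speed at r₂: v_a = √[μ(2/r₂ − 1/a_t)] = 1.63608 km/s.
Second burn Δv₂ = |v₂ − v_a| = 0.34253 km/s.
Δv = Δv₁ + Δv₂ = 0.40434 + 0.34253 = 0.7469 km/s.

Δv = 0.7469 km/s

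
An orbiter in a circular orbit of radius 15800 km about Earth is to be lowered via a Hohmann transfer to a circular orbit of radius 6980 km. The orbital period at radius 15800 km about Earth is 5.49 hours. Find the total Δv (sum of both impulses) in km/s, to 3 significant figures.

Δv = 2.43 km/s

From Kepler's third law T² = 4π²r³/μ at r = 15800 km, T = 5.49 hours = 5.49 × 3600 s = 19764 s: μ = 4π²r³/T² = 3.98640×10^5 km³/s².
Semi-major axis of the transfer orbit: a_t = (15800 + 6980)/2 = 11390 km.
Circular speed at r₁: v₁ = √(μ/r₁) = √(3.98640×10^5/15800) = 5.02299 km/s.
Transfer-orbit speed at r₁ (v² = μ(2/r − 1/a)): v_a = √[μ(2/r₁ − 1/a_t)] = 3.93213 km/s.
First burn Δv₁ = |v_a − v₁| = 1.09086 km/s.
At r₂, v₂ = √(μ/r₂) = 7.557235 km/s.
Transfer-orbit speed at r₂: v_p = √[μ(2/r₂ − 1/a_t)] = 8.900812 km/s.
Second burn Δv₂ = |v₂ − v_p| = 1.34358 km/s.
Δv = Δv₁ + Δv₂ = 1.09086 + 1.34358 = 2.434 km/s.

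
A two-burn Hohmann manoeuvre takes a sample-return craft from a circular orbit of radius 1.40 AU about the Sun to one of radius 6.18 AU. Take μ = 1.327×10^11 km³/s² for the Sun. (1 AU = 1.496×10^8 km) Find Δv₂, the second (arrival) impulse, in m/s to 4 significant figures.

Δv₂ = 4699 m/s

In km: r₁ = 1.40 × 1.496×10^8 = 2.0944×10^8 km; r₂ = 6.18 × 1.496×10^8 = 9.24528×10^8 km.
Transfer-ellipse semi-major axis a_t = (r₁ + r₂)/2 = (2.0944×10^8 + 9.24528×10^8)/2 = 5.66984×10^8 km.
On the circular orbit at r = 9.24528×10^8 km, v_c = √(μ/r) = 11.98 km/s.
Transfer-orbit speed at the same r (vis-viva, a = a_t): v_t = √[μ(2/r − 1/a_t)] = 7.281 km/s.
Δv₂ = |v_t − v_c| = |7.281 − 11.98| = 4.699 km/s.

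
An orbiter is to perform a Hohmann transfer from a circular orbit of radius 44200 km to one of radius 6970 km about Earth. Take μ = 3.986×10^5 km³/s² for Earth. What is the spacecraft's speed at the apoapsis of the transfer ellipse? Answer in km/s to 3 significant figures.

v = 1.57 km/s

Transfer-ellipse semi-major axis a_t = (r₁ + r₂)/2 = (44200 + 6970)/2 = 25585 km.
The apoapsis of the transfer ellipse is at r = 44200 km.
Applying v² = μ(2/r − 1/a_t): v = 1.567 km/s.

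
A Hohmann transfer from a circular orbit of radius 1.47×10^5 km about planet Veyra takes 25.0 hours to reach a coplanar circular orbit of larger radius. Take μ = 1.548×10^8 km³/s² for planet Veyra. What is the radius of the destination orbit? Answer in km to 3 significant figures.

r₂ = 8.58×10^5 km

Transfer time t = 25.0 hours = 90000 s, and t = π√(a_t³/μ).
So a_t = (μ t²/π²)^(1/3) = (1.548×10^8 × (90000)² / π²)^(1/3) = 5.0271×10^5 km.
Since a_t = (r₁ + r₂)/2, r₂ = 2a_t − r₁ = 2×5.0271×10^5 − 1.470×10^5 = 8.5842×10^5 km.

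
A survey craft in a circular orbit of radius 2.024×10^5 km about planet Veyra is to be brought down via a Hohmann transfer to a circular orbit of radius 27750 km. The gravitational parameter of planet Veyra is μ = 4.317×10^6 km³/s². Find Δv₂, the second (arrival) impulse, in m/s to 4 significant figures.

Semi-major axis of the transfer orbit: a_t = (2.024×10^5 + 27750)/2 = 1.15075×10^5 km.
Circular speed at r = 27750 km: v_c = √(μ/r) = 12.4727 km/s.
Vis-viva on the transfer ellipse at r = 27750 km gives v_t = √[μ(2/r − 1/a_t)] = 16.5415 km/s.
Δv₂ = |v_t − v_c| = |16.5415 − 12.4727| = 4.069 km/s.

Δv₂ = 4069 m/s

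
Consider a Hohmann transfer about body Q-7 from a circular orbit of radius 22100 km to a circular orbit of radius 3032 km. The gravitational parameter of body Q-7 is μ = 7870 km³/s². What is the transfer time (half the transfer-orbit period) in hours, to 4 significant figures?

t = 13.86 hours

Transfer-ellipse semi-major axis a_t = (r₁ + r₂)/2 = (22100 + 3032)/2 = 12566 km.
Half the transfer-orbit period gives t = π√(a_t³/μ) = 49880 s.
Converting: 49880 s ÷ 3600 s/hour = 13.86 hours.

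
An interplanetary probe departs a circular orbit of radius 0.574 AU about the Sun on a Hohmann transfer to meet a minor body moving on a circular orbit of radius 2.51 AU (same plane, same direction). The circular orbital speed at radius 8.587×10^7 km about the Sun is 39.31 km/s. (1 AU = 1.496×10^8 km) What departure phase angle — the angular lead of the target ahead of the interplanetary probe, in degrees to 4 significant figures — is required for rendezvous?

φ = 93.33°

From the circular-orbit relation v² = μ/r at r = 8.587×10^7 km: μ = v²r = (39.31)² × 8.587×10^7 = 1.32693×10^11 km³/s².
In km: r₁ = 0.574 × 1.496×10^8 = 8.58704×10^7 km; r₂ = 2.51 × 1.496×10^8 = 3.75496×10^8 km.
Transfer-ellipse semi-major axis a_t = (r₁ + r₂)/2 = (8.58704×10^7 + 3.75496×10^8)/2 = 2.306832×10^8 km.
The half-period of the transfer ellipse is t = π√(a_t³/μ) = 3.02169×10^7 s.
Target angular speed ω₂ = √(μ/r₂³) = 5.00629×10^-8 rad/s.
Angle swept by the target during transfer: ω₂·t = 1.5127 rad = 86.67°.
Arrival is 180° from departure on the ellipse, so φ = 180° − 86.67° = 93.33°.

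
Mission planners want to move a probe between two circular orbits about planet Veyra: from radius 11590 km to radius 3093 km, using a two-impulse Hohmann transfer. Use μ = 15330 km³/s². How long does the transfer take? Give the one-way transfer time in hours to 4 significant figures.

The Hohmann ellipse has a_t = (r₁ + r₂)/2 = 7341.5 km.
By Kepler's third law the transfer-orbit period is T = 2π√(a_t³/μ), so t = T/2 = 15961 s.
Converting: 15961 s ÷ 3600 s/hour = 4.434 hours.

t = 4.434 hours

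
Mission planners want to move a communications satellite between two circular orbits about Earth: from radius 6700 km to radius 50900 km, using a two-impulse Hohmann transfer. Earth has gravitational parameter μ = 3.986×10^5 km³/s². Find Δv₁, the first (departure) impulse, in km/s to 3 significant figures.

Transfer-ellipse semi-major axis a_t = (r₁ + r₂)/2 = (6700 + 50900)/2 = 28800 km.
Circular speed at r = 6700 km: v_c = √(μ/r) = 7.7131 km/s.
Vis-viva on the transfer ellipse at r = 6700 km gives v_t = √[μ(2/r − 1/a_t)] = 10.254 km/s.
Δv₁ = |v_t − v_c| = |10.254 − 7.7131| = 2.541 km/s.

Δv₁ = 2.54 km/s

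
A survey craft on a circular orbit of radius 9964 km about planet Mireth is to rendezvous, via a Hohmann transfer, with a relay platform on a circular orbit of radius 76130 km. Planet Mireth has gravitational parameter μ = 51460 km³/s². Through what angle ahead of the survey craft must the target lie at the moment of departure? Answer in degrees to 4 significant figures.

φ = 103.5°

The Hohmann ellipse has a_t = (r₁ + r₂)/2 = 43047 km.
The half-period of the transfer ellipse is t = π√(a_t³/μ) = 1.236885×10^5 s.
Target angular speed ω₂ = √(μ/r₂³) = 1.079944×10^-5 rad/s.
Angle swept by the target during transfer: ω₂·t = 1.33577 rad = 76.53°.
The survey craft traverses 180° on the transfer ellipse, so the target must lead by 180° − 76.53° = 103.5°.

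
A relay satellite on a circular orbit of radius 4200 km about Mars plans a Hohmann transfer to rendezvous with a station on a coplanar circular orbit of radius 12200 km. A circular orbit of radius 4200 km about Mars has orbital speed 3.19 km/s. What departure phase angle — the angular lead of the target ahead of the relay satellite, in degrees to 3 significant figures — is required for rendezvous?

From the circular-orbit relation v² = μ/r at r = 4200 km: μ = v²r = (3.19)² × 4200 = 42739.6 km³/s².
Semi-major axis of the transfer orbit: a_t = (4200 + 12200)/2 = 8200 km.
Transfer time t = π√(a_t³/μ) = 11283.80 s.
Target angular speed ω₂ = √(μ/r₂³) = 1.534177×10^-4 rad/s.
Angle swept by the target during transfer: ω₂·t = 1.73113 rad = 99.19°.
Arrival is 180° from departure on the ellipse, so φ = 180° − 99.19° = 80.8°.

φ = 80.8°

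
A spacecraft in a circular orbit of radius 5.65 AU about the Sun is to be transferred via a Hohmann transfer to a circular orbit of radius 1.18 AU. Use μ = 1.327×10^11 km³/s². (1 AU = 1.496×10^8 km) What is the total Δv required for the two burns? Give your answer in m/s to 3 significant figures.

Δv = 13000 m/s

In km: r₁ = 5.65 × 1.496×10^8 = 8.4524×10^8 km; r₂ = 1.18 × 1.496×10^8 = 1.76528×10^8 km.
Semi-major axis of the transfer orbit: a_t = (8.4524×10^8 + 1.76528×10^8)/2 = 5.10884×10^8 km.
At r₁ the circular-orbit speed is v₁ = √(μ/r₁) = 12.53 km/s.
On the transfer ellipse at r₁, v² = μ(2/r − 1/a) gives v_a = √[μ(2/r₁ − 1/a_t)] = 7.365 km/s.
First burn Δv₁ = |v_a − v₁| = 5.165 km/s.
Circular speed at r₂: v₂ = √(μ/r₂) = 27.41755 km/s.
Transfer-orbit speed at r₂: v_p = √[μ(2/r₂ − 1/a_t)] = 35.26611 km/s.
Second burn Δv₂ = |v₂ − v_p| = 7.849 km/s.
Δv = Δv₁ + Δv₂ = 5.165 + 7.849 = 13.01 km/s.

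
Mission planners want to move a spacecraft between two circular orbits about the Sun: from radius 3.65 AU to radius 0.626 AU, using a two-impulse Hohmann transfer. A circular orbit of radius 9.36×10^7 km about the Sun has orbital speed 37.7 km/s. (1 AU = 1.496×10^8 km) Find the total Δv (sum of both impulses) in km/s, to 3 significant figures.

From the circular-orbit relation v² = μ/r at r = 9.36×10^7 km: μ = v²r = (37.7)² × 9.36×10^7 = 1.33033×10^11 km³/s².
In km: r₁ = 3.65 × 1.496×10^8 = 5.4604×10^8 km; r₂ = 0.626 × 1.496×10^8 = 9.36496×10^7 km.
Transfer-ellipse semi-major axis a_t = (r₁ + r₂)/2 = (5.4604×10^8 + 9.36496×10^7)/2 = 3.198448×10^8 km.
Circular speed at r₁: v₁ = √(μ/r₁) = √(1.33033×10^11/5.4604×10^8) = 15.609 km/s.
On the transfer ellipse at r₁, v² = μ(2/r − 1/a) gives v_a = √[μ(2/r₁ − 1/a_t)] = 8.4460 km/s.
First burn Δv₁ = |v_a − v₁| = 7.163 km/s.
At r₂, v₂ = √(μ/r₂) = 37.69 km/s.
Transfer-orbit speed at r₂: v_p = √[μ(2/r₂ − 1/a_t)] = 49.25 km/s.
Second burn Δv₂ = |v₂ − v_p| = 11.56 km/s.
Δv = Δv₁ + Δv₂ = 7.163 + 11.56 = 18.72 km/s.

Δv = 18.7 km/s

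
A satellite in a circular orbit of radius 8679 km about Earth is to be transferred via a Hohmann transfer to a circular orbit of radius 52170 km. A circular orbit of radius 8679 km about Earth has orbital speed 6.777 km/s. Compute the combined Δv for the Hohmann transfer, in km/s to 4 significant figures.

From the circular-orbit relation v² = μ/r at r = 8679 km: μ = v²r = (6.777)² × 8679 = 3.98607×10^5 km³/s².
Transfer-ellipse semi-major axis a_t = (r₁ + r₂)/2 = (8679 + 52170)/2 = 30424.5 km.
At r₁ the circular-orbit speed is v₁ = √(μ/r₁) = 6.777 km/s.
Transfer-orbit speed at r₁ (v² = μ(2/r − 1/a)): v_p = √[μ(2/r₁ − 1/a_t)] = 8.874 km/s.
First burn Δv₁ = |v_p − v₁| = 2.097 km/s.
At r₂, v₂ = √(μ/r₂) = 2.764 km/s.
Transfer-orbit speed at r₂: v_a = √[μ(2/r₂ − 1/a_t)] = 1.476 km/s.
Second burn Δv₂ = |v₂ − v_a| = 1.288 km/s.
Δv = Δv₁ + Δv₂ = 2.097 + 1.288 = 3.385 km/s.

Δv = 3.385 km/s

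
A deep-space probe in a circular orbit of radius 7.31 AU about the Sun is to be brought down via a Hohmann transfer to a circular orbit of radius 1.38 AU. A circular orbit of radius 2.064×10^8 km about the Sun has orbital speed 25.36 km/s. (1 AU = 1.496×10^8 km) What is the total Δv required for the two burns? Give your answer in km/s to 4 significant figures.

Δv = 12.34 km/s

From the circular-orbit relation v² = μ/r at r = 2.064×10^8 km: μ = v²r = (25.36)² × 2.064×10^8 = 1.32742×10^11 km³/s².
In km: r₁ = 7.31 × 1.496×10^8 = 1.093576×10^9 km; r₂ = 1.38 × 1.496×10^8 = 2.06448×10^8 km.
Semi-major axis of the transfer orbit: a_t = (1.093576×10^9 + 2.06448×10^8)/2 = 6.50012×10^8 km.
At r₁ the circular-orbit speed is v₁ = √(μ/r₁) = 11.017 km/s.
On the transfer ellipse at r₁, v² = μ(2/r − 1/a) gives v_a = √[μ(2/r₁ − 1/a_t)] = 6.2090 km/s.
First burn Δv₁ = |v_a − v₁| = 4.808 km/s.
Circular speed at r₂: v₂ = √(μ/r₂) = 25.357 km/s.
Transfer-orbit speed at r₂: v_p = √[μ(2/r₂ − 1/a_t)] = 32.890 km/s.
Second burn Δv₂ = |v₂ − v_p| = 7.533 km/s.
Δv = Δv₁ + Δv₂ = 4.808 + 7.533 = 12.34 km/s.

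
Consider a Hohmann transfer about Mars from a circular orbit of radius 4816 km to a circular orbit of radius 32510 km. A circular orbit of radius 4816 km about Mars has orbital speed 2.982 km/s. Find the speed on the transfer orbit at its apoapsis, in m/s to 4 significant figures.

v = 583.0 m/s

From the circular-orbit relation v² = μ/r at r = 4816 km: μ = v²r = (2.982)² × 4816 = 42825.4 km³/s².
Semi-major axis of the transfer orbit: a_t = (4816 + 32510)/2 = 18663 km.
At apoapsis, r = 32510 km.
Vis-viva: v = √[μ(2/r − 1/a_t)] = √[42825.4 × (2/32510 − 1/18663)] = 0.5830 km/s.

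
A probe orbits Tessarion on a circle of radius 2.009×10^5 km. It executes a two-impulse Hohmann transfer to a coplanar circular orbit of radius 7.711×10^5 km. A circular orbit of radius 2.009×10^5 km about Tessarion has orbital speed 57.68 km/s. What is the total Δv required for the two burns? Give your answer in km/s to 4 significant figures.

From the circular-orbit relation v² = μ/r at r = 2.009×10^5 km: μ = v²r = (57.68)² × 2.009×10^5 = 6.68391×10^8 km³/s².
Semi-major axis of the transfer orbit: a_t = (2.009×10^5 + 7.711×10^5)/2 = 4.860×10^5 km.
Circular speed at r₁: v₁ = √(μ/r₁) = √(6.68391×10^8/2.009×10^5) = 57.680 km/s.
On the transfer ellipse at r₁, vis-viva equation gives v_p = √[μ(2/r₁ − 1/a_t)] = 72.654 km/s.
First burn Δv₁ = |v_p − v₁| = 14.974 km/s.
At r₂, v₂ = √(μ/r₂) = 29.441 km/s.
Transfer-orbit speed at r₂: v_a = √[μ(2/r₂ − 1/a_t)] = 18.929 km/s.
Second burn Δv₂ = |v₂ − v_a| = 10.512 km/s.
Total Δv = Δv₁ + Δv₂ = 25.49 km/s.

Δv = 25.49 km/s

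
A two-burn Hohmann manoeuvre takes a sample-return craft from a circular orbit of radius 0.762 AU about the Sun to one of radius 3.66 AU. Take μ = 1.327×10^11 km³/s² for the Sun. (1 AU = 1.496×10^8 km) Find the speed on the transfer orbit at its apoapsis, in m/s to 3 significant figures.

v = 9140 m/s

In km: r₁ = 0.762 × 1.496×10^8 = 1.139952×10^8 km; r₂ = 3.66 × 1.496×10^8 = 5.47536×10^8 km.
Semi-major axis of the transfer orbit: a_t = (1.139952×10^8 + 5.47536×10^8)/2 = 3.307656×10^8 km.
At apoapsis, r = 5.47536×10^8 km.
From the vis-viva equation, v = √[μ(2/r − 1/a_t)] = 9.139 km/s.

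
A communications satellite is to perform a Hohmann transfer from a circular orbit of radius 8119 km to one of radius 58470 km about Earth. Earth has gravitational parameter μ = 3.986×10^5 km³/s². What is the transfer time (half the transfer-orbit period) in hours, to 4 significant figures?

t = 8.397 hours

The Hohmann ellipse has a_t = (r₁ + r₂)/2 = 33294.5 km.
Half the transfer-orbit period gives t = π√(a_t³/μ) = 30230 s.
Converting: 30230 s ÷ 3600 s/hour = 8.397 hours.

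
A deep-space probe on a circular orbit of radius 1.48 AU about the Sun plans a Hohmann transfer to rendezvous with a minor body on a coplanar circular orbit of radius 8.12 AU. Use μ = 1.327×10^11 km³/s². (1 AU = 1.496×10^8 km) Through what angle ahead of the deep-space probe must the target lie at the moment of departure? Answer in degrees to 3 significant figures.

In km: r₁ = 1.48 × 1.496×10^8 = 2.21408×10^8 km; r₂ = 8.12 × 1.496×10^8 = 1.214752×10^9 km.
The Hohmann ellipse has a_t = (r₁ + r₂)/2 = 7.1808×10^8 km.
Transfer time t = π√(a_t³/μ) = 1.65949×10^8 s.
The target's mean motion on its circular orbit is ω₂ = √(μ/r₂³) = 8.60407×10^-9 rad/s.
Angle swept by the target during transfer: ω₂·t = 1.4278 rad = 81.81°.
The deep-space probe traverses 180° on the transfer ellipse, so the target must lead by 180° − 81.81° = 98.2°.

φ = 98.2°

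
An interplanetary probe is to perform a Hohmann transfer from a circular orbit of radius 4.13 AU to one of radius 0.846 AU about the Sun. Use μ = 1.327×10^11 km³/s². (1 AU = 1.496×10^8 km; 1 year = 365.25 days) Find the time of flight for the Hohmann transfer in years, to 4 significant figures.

t = 1.962 years

In km: r₁ = 4.13 × 1.496×10^8 = 6.17848×10^8 km; r₂ = 0.846 × 1.496×10^8 = 1.265616×10^8 km.
The Hohmann ellipse has a_t = (r₁ + r₂)/2 = 3.722048×10^8 km.
By Kepler's third law the transfer-orbit period is T = 2π√(a_t³/μ), so t = T/2 = 6.193×10^7 s.
Converting: 6.193×10^7 s ÷ 3.15576×10^7 s/year (365.25 × 86400) = 1.962 years.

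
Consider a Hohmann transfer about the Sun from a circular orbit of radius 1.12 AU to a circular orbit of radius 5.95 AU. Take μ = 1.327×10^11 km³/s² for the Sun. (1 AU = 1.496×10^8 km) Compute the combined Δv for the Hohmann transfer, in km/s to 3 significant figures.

Δv = 13.7 km/s

In km: r₁ = 1.12 × 1.496×10^8 = 1.67552×10^8 km; r₂ = 5.95 × 1.496×10^8 = 8.9012×10^8 km.
Transfer-ellipse semi-major axis a_t = (r₁ + r₂)/2 = (1.67552×10^8 + 8.9012×10^8)/2 = 5.28836×10^8 km.
Circular speed at r₁: v₁ = √(μ/r₁) = √(1.327×10^11/1.67552×10^8) = 28.142 km/s.
Transfer-orbit speed at r₁ (vis-viva): v_p = √[μ(2/r₁ − 1/a_t)] = 36.511 km/s.
First burn Δv₁ = |v_p − v₁| = 8.369 km/s.
Circular speed at r₂: v₂ = √(μ/r₂) = 12.21 km/s.
Transfer-orbit speed at r₂: v_a = √[μ(2/r₂ − 1/a_t)] = 6.873 km/s.
Second burn Δv₂ = |v₂ − v_a| = 5.337 km/s.
Total Δv = Δv₁ + Δv₂ = 13.71 km/s.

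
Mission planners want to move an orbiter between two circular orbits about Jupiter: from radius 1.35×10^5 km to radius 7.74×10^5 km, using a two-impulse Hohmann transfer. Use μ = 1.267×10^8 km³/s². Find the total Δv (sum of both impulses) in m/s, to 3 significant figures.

Semi-major axis of the transfer orbit: a_t = (1.350×10^5 + 7.740×10^5)/2 = 4.545×10^5 km.
At r₁ the circular-orbit speed is v₁ = √(μ/r₁) = 30.635 km/s.
Transfer-orbit speed at r₁ (vis-viva equation): v_p = √[μ(2/r₁ − 1/a_t)] = 39.978 km/s.
First burn Δv₁ = |v_p − v₁| = 9.343 km/s.
Circular speed at r₂: v₂ = √(μ/r₂) = 12.794 km/s.
Transfer-orbit speed at r₂: v_a = √[μ(2/r₂ − 1/a_t)] = 6.9730 km/s.
Second burn Δv₂ = |v₂ − v_a| = 5.821 km/s.
Total Δv = Δv₁ + Δv₂ = 15.16 km/s.

Δv = 15200 m/s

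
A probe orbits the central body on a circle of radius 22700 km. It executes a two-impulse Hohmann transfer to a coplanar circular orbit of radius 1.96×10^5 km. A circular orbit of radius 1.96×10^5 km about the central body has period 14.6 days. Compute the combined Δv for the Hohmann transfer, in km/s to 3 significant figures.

From Kepler's third law T² = 4π²r³/μ at r = 1.96×10^5 km, T = 14.6 days = 14.6 × 86400 s = 1.26144×10^6 s: μ = 4π²r³/T² = 1.86808×10^5 km³/s².
Transfer-ellipse semi-major axis a_t = (r₁ + r₂)/2 = (22700 + 1.960×10^5)/2 = 1.0935×10^5 km.
At r₁ the circular-orbit speed is v₁ = √(μ/r₁) = 2.8687 km/s.
On the transfer ellipse at r₁, vis-viva gives v_p = √[μ(2/r₁ − 1/a_t)] = 3.8406 km/s.
First burn Δv₁ = |v_p − v₁| = 0.9719 km/s.
At r₂, v₂ = √(μ/r₂) = 0.9763 km/s.
Transfer-orbit speed at r₂: v_a = √[μ(2/r₂ − 1/a_t)] = 0.4448 km/s.
Second burn Δv₂ = |v₂ − v_a| = 0.5315 km/s.
Total Δv = Δv₁ + Δv₂ = 1.503 km/s.

Δv = 1.50 km/s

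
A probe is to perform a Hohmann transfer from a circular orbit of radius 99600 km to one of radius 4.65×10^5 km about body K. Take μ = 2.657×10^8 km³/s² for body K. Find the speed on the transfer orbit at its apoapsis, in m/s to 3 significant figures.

v = 14200 m/s

Semi-major axis of the transfer orbit: a_t = (99600 + 4.650×10^5)/2 = 2.823×10^5 km.
The apoapsis of the transfer ellipse is at r = 4.650×10^5 km.
From the vis-viva equation, v = √[μ(2/r − 1/a_t)] = 14.20 km/s.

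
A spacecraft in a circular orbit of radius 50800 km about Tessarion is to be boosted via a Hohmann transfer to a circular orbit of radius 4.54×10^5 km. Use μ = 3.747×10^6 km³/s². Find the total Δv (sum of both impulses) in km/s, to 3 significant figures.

The Hohmann ellipse has a_t = (r₁ + r₂)/2 = 2.524×10^5 km.
Circular speed at r₁: v₁ = √(μ/r₁) = √(3.747×10^6/50800) = 8.5884 km/s.
Transfer-orbit speed at r₁ (vis-viva): v_p = √[μ(2/r₁ − 1/a_t)] = 11.518 km/s.
First burn Δv₁ = |v_p − v₁| = 2.930 km/s.
Circular speed at r₂: v₂ = √(μ/r₂) = 2.873 km/s.
Transfer-orbit speed at r₂: v_a = √[μ(2/r₂ − 1/a_t)] = 1.289 km/s.
Second burn Δv₂ = |v₂ − v_a| = 1.584 km/s.
Δv = Δv₁ + Δv₂ = 2.930 + 1.584 = 4.514 km/s.

Δv = 4.51 km/s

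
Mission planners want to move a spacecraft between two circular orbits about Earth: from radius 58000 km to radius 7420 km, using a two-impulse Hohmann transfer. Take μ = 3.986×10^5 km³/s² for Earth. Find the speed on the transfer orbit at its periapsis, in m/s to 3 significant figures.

v = 9760 m/s

Transfer-ellipse semi-major axis a_t = (r₁ + r₂)/2 = (58000 + 7420)/2 = 32710 km.
At periapsis, r = 7420 km.
Vis-viva: v = √[μ(2/r − 1/a_t)] = √[3.986×10^5 × (2/7420 − 1/32710)] = 9.760 km/s.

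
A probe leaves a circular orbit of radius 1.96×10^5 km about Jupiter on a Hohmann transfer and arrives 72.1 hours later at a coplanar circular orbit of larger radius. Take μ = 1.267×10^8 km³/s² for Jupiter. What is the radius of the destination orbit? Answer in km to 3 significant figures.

r₂ = 1.71×10^6 km

Transfer time t = 72.1 hours = 2.5956×10^5 s, and t = π√(a_t³/μ).
So a_t = (μ t²/π²)^(1/3) = (1.267×10^8 × (2.5956×10^5)² / π²)^(1/3) = 9.5276×10^5 km.
Since a_t = (r₁ + r₂)/2, r₂ = 2a_t − r₁ = 2×9.5276×10^5 − 1.960×10^5 = 1.70952×10^6 km.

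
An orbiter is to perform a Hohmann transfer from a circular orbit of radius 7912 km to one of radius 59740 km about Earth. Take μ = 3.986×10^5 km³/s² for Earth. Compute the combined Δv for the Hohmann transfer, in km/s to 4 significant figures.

Δv = 3.669 km/s

Transfer-ellipse semi-major axis a_t = (r₁ + r₂)/2 = (7912 + 59740)/2 = 33826 km.
Circular speed at r₁: v₁ = √(μ/r₁) = √(3.986×10^5/7912) = 7.098 km/s.
Transfer-orbit speed at r₁ (v² = μ(2/r − 1/a)): v_p = √[μ(2/r₁ − 1/a_t)] = 9.433 km/s.
First burn Δv₁ = |v_p − v₁| = 2.335 km/s.
Circular speed at r₂: v₂ = √(μ/r₂) = 2.583 km/s.
Transfer-orbit speed at r₂: v_a = √[μ(2/r₂ − 1/a_t)] = 1.249 km/s.
Second burn Δv₂ = |v₂ − v_a| = 1.334 km/s.
Δv = Δv₁ + Δv₂ = 2.335 + 1.334 = 3.669 km/s.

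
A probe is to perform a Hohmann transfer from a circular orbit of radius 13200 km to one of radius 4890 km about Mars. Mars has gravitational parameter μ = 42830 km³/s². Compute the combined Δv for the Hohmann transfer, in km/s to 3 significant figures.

Semi-major axis of the transfer orbit: a_t = (13200 + 4890)/2 = 9045 km.
At r₁ the circular-orbit speed is v₁ = √(μ/r₁) = 1.801304 km/s.
Transfer-orbit speed at r₁ (vis-viva): v_a = √[μ(2/r₁ − 1/a_t)] = 1.324455 km/s.
First burn Δv₁ = |v_a − v₁| = 0.47685 km/s.
At r₂, v₂ = √(μ/r₂) = 2.95951 km/s.
Transfer-orbit speed at r₂: v_p = √[μ(2/r₂ − 1/a_t)] = 3.57522 km/s.
Second burn Δv₂ = |v₂ − v_p| = 0.61571 km/s.
Total Δv = Δv₁ + Δv₂ = 1.093 km/s.

Δv = 1.09 km/s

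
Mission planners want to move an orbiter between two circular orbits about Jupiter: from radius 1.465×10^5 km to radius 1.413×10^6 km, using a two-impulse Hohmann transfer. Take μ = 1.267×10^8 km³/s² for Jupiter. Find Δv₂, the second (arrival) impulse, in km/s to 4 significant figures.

Δv₂ = 5.365 km/s

Semi-major axis of the transfer orbit: a_t = (1.465×10^5 + 1.413×10^6)/2 = 7.7975×10^5 km.
Circular speed at r = 1.413×10^6 km: v_c = √(μ/r) = 9.469 km/s.
Vis-viva on the transfer ellipse at r = 1.413×10^6 km gives v_t = √[μ(2/r − 1/a_t)] = 4.104 km/s.
Δv₂ = |v_t − v_c| = |4.104 − 9.469| = 5.365 km/s.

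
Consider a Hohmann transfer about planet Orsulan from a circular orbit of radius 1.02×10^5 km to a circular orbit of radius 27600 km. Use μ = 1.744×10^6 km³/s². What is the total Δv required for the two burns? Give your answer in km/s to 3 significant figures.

Δv = 3.46 km/s

Semi-major axis of the transfer orbit: a_t = (1.020×10^5 + 27600)/2 = 64800 km.
Circular speed at r₁: v₁ = √(μ/r₁) = √(1.744×10^6/1.020×10^5) = 4.135 km/s.
On the transfer ellipse at r₁, vis-viva gives v_a = √[μ(2/r₁ − 1/a_t)] = 2.699 km/s.
First burn Δv₁ = |v_a − v₁| = 1.436 km/s.
At r₂, v₂ = √(μ/r₂) = 7.949 km/s.
Transfer-orbit speed at r₂: v_p = √[μ(2/r₂ − 1/a_t)] = 9.973 km/s.
Second burn Δv₂ = |v₂ − v_p| = 2.024 km/s.
Δv = Δv₁ + Δv₂ = 1.436 + 2.024 = 3.460 km/s.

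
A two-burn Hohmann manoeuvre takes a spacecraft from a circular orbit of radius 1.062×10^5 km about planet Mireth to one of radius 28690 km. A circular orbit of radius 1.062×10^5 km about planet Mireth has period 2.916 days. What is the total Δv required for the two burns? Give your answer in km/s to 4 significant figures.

Δv = 2.220 km/s

From Kepler's third law T² = 4π²r³/μ at r = 1.062×10^5 km, T = 2.916 days = 2.916 × 86400 s = 2.519424×10^5 s: μ = 4π²r³/T² = 7.44956×10^5 km³/s².
Transfer-ellipse semi-major axis a_t = (r₁ + r₂)/2 = (1.062×10^5 + 28690)/2 = 67445 km.
Circular speed at r₁: v₁ = √(μ/r₁) = √(7.44956×10^5/1.062×10^5) = 2.6485 km/s.
On the transfer ellipse at r₁, vis-viva equation gives v_a = √[μ(2/r₁ − 1/a_t)] = 1.7274 km/s.
First burn Δv₁ = |v_a − v₁| = 0.9211 km/s.
At r₂, v₂ = √(μ/r₂) = 5.09566 km/s.
Transfer-orbit speed at r₂: v_p = √[μ(2/r₂ − 1/a_t)] = 6.39422 km/s.
Second burn Δv₂ = |v₂ − v_p| = 1.299 km/s.
Total Δv = Δv₁ + Δv₂ = 2.220 km/s.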